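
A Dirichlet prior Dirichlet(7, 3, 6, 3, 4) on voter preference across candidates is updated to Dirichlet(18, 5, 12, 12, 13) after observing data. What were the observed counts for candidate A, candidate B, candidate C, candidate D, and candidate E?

counts (11, 2, 6, 9, 9)

For a Dirichlet(α) prior with multinomial counts c, the posterior is Dirichlet(α + c) componentwise.
Counts are posterior − prior componentwise: 18−7=11, 5−3=2, 12−6=6, 12−3=9, 13−4=9.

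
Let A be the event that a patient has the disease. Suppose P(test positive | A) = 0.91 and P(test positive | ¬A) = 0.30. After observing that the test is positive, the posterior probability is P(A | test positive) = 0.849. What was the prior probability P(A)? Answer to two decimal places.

In odds form, posterior odds = prior odds × likelihood ratio, so prior odds = posterior odds ÷ LR.
Posterior odds = 0.849/(1−0.849) = 5.6225. LR = 0.91/0.30 = 3.0333.
Prior odds = 5.6225/3.0333 = 1.8536, so P(A) = 1.8536/(1+1.8536) ≈ 0.65.

P(A) = 0.65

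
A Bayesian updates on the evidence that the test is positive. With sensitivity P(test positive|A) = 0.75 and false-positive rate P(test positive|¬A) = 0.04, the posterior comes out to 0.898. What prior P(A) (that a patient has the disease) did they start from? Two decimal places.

In odds form, posterior odds = prior odds × likelihood ratio, so prior odds = posterior odds ÷ LR.
Posterior odds = 0.898/(1−0.898) = 8.8039. LR = 0.75/0.04 = 18.7500.
Prior odds = 8.8039/18.7500 = 0.4695, so P(A) = 0.4695/(1+0.4695) ≈ 0.32.

P(A) = 0.32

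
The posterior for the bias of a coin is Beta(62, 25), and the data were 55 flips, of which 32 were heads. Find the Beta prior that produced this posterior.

Beta(30, 2)

Under Beta–binomial conjugacy the posterior parameters are (α+s, β+f).
Subtract the data counts: 62−32=30, 25−23=2.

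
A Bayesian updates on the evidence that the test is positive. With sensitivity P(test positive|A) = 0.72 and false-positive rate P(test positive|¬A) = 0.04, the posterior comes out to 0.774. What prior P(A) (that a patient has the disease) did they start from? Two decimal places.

Bayes' rule in odds form gives O(A|E) = O(A)·[P(E|A)/P(E|¬A)], hence O(A) = O(A|E)/LR.
Posterior odds = 0.774/(1−0.774) = 3.4248. LR = 0.72/0.04 = 18.0000.
Prior odds = 3.4248/18.0000 = 0.1903, so P(A) = 0.1903/(1+0.1903) ≈ 0.16.

P(A) = 0.16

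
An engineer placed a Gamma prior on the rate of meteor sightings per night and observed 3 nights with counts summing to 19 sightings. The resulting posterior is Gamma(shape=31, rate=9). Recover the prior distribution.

Gamma(shape=12, rate=6)

A Gamma(α, β) prior (rate parametrization) on a Poisson rate with n observations summing to S gives posterior Gamma(α+S, β+n).
So α = 31 − 19 = 12 and β = 9 − 3 = 6.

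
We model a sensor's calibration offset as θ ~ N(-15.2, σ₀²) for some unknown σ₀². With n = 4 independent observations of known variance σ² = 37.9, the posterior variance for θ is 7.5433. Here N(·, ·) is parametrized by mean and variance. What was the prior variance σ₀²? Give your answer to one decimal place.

σ₀² = 37.0

Posterior precision equals prior precision plus data precision: 1/σ_n² = 1/σ₀² + n/σ².
So 1/σ₀² = 1/7.5433 − 4/37.9 = 0.132568 − 0.105541 = 0.027027.
Hence σ₀² = 1/0.027027 ≈ 37.0.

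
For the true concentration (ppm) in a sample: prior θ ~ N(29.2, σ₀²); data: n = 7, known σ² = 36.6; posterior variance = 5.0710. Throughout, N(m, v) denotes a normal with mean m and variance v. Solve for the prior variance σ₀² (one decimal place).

Posterior precision equals prior precision plus data precision: 1/σ_n² = 1/σ₀² + n/σ².
So 1/σ₀² = 1/5.0710 − 7/36.6 = 0.197200 − 0.191257 = 0.005943.
Hence σ₀² = 1/0.005943 ≈ 168.3.

σ₀² = 168.3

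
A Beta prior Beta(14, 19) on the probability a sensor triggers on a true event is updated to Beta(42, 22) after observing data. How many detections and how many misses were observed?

Under Beta–binomial conjugacy the posterior parameters are (α+s, β+f).
So s = 42 − 14 = 28 and f = 22 − 19 = 3.

28 detections and 3 misses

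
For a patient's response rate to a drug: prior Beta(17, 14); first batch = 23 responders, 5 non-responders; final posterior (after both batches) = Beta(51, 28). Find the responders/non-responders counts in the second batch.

Because Beta–binomial updating is additive in the counts, the combined data contributed (α_post−α_prior, β_post−β_prior) successes and failures.
Total across both batches: 51−17=34 responders, 28−14=14 non-responders.
Subtract the first batch: 34−23=11 responders and 14−5=9 non-responders.

11 responders and 9 non-responders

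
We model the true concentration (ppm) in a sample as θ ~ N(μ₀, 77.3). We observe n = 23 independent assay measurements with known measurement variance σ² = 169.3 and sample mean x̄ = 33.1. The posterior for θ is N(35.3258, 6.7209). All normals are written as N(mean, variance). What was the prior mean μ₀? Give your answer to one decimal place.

μ₀ = 58.7

The posterior mean is a precision-weighted average: μ_n = (τ₀μ₀ + τ_data·x̄)/(τ₀+τ_data), with τ₀=1/σ₀² and τ_data=n/σ².
Here τ₀ = 1/77.3 = 0.012937 and τ_data = 23/169.3 = 0.135854, so τ_n = 0.148791.
Rearranging for μ₀: μ₀ = (μ_n·τ_n − τ_data·x̄)/τ₀ = (35.3258·0.148791 − 0.135854·33.1) / 0.012937 = 0.759394/0.012937 ≈ 58.7.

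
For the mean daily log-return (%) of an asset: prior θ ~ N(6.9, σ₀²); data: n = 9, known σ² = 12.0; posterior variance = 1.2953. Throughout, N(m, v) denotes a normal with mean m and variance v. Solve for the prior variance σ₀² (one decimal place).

σ₀² = 45.4

For the Normal–Normal model with known σ², precisions add: τ_n = τ₀ + n/σ².
So 1/σ₀² = 1/1.2953 − 9/12.0 = 0.772022 − 0.750000 = 0.022022.
Hence σ₀² = 1/0.022022 ≈ 45.4.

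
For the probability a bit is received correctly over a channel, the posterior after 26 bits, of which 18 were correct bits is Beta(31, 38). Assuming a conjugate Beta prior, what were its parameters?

Beta(13, 30)

Beta is conjugate to the binomial likelihood: posterior = Beta(α+s, β+f).
Subtract the data counts: 31−18=13, 38−8=30.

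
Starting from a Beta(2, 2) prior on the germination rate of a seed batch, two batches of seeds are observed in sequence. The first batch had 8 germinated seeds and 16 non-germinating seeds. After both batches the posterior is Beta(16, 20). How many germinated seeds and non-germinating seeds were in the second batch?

Sequential conjugate updates are equivalent to a single update on the pooled data, so total successes = posterior α − prior α and total failures = posterior β − prior β.
Total across both batches: 16−2=14 germinated seeds, 20−2=18 non-germinating seeds.
Subtract the first batch: 14−8=6 germinated seeds and 18−16=2 non-germinating seeds.

6 germinated seeds and 2 non-germinating seeds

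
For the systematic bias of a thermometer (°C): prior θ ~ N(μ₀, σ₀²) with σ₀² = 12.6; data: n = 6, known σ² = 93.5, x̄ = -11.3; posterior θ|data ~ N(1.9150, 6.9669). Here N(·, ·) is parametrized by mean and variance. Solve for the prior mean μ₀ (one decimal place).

The posterior mean is a precision-weighted average: μ_n = (τ₀μ₀ + τ_data·x̄)/(τ₀+τ_data), with τ₀=1/σ₀² and τ_data=n/σ².
Here τ₀ = 1/12.6 = 0.079365 and τ_data = 6/93.5 = 0.064171, so τ_n = 0.143536.
Rearranging for μ₀: μ₀ = (μ_n·τ_n − τ_data·x̄)/τ₀ = (1.9150·0.143536 − 0.064171·-11.3) / 0.079365 = 1.000004/0.079365 ≈ 12.6.

μ₀ = 12.6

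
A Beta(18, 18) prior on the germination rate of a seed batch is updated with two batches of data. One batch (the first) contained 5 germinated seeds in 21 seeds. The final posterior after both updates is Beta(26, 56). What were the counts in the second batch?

Because Beta–binomial updating is additive in the counts, the combined data contributed (α_post−α_prior, β_post−β_prior) successes and failures.
Total across both batches: 26−18=8 germinated seeds, 56−18=38 non-germinating seeds.
Subtract the first batch: 8−5=3 germinated seeds and 38−16=22 non-germinating seeds.

3 germinated seeds and 22 non-germinating seeds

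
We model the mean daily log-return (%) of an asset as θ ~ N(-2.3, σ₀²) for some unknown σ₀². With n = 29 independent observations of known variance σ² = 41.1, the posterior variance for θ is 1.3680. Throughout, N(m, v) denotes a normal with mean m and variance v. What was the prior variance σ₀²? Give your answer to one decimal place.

σ₀² = 39.4

For the Normal–Normal model with known σ², precisions add: τ_n = τ₀ + n/σ².
So 1/σ₀² = 1/1.3680 − 29/41.1 = 0.730994 − 0.705596 = 0.025398.
Hence σ₀² = 1/0.025398 ≈ 39.4.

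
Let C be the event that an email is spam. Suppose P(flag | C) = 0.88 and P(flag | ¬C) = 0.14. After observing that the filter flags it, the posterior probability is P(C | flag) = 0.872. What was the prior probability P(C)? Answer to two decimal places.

In odds form, posterior odds = prior odds × likelihood ratio, so prior odds = posterior odds ÷ LR.
Posterior odds = 0.872/(1−0.872) = 6.8125. LR = 0.88/0.14 = 6.2857.
Prior odds = 6.8125/6.2857 = 1.0838, so P(C) = 1.0838/(1+1.0838) ≈ 0.52.

P(C) = 0.52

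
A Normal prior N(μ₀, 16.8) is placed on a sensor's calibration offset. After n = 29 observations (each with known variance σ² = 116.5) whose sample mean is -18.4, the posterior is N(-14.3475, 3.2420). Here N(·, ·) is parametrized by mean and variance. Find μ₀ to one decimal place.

The posterior mean is a precision-weighted average: μ_n = (τ₀μ₀ + τ_data·x̄)/(τ₀+τ_data), with τ₀=1/σ₀² and τ_data=n/σ².
Here τ₀ = 1/16.8 = 0.059524 and τ_data = 29/116.5 = 0.248927, so τ_n = 0.308451.
Rearranging for μ₀: μ₀ = (μ_n·τ_n − τ_data·x̄)/τ₀ = (-14.3475·0.308451 − 0.248927·-18.4) / 0.059524 = 0.154756/0.059524 ≈ 2.6.

μ₀ = 2.6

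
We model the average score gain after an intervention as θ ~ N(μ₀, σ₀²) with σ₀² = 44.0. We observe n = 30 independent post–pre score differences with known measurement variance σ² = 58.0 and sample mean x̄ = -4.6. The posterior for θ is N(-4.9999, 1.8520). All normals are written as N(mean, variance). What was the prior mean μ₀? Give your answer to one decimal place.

With known observation variance, the Normal–Normal posterior has precision τ_n = τ₀ + n/σ² and mean μ_n = (τ₀μ₀ + (n/σ²)x̄)/τ_n.
Here τ₀ = 1/44.0 = 0.022727 and τ_data = 30/58.0 = 0.517241, so τ_n = 0.539968.
Rearranging for μ₀: μ₀ = (μ_n·τ_n − τ_data·x̄)/τ₀ = (-4.9999·0.539968 − 0.517241·-4.6) / 0.022727 = -0.320477/0.022727 ≈ -14.1.

μ₀ = -14.1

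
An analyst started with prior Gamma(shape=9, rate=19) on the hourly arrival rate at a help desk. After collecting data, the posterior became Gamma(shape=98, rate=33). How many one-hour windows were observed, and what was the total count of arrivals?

n = 14 one-hour windows with total 89 arrivals

Gamma–Poisson conjugacy: posterior shape = α + Σxᵢ, posterior rate = β + n.
Matching: Σxᵢ = 98 − 9 = 89 and n = 33 − 19 = 14.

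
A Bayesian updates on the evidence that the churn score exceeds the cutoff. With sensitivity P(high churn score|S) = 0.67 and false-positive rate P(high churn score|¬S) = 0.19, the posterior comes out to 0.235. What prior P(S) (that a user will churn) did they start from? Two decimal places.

P(S) = 0.08

In odds form, posterior odds = prior odds × likelihood ratio, so prior odds = posterior odds ÷ LR.
Posterior odds = 0.235/(1−0.235) = 0.3072. LR = 0.67/0.19 = 3.5263.
Prior odds = 0.3072/3.5263 = 0.0871, so P(S) = 0.0871/(1+0.0871) ≈ 0.08.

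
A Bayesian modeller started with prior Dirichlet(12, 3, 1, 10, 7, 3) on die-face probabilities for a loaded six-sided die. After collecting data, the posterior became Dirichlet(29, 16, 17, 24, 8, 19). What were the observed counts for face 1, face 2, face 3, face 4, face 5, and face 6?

counts (17, 13, 16, 14, 1, 16)

For a Dirichlet(α) prior with multinomial counts c, the posterior is Dirichlet(α + c) componentwise.
Counts are posterior − prior componentwise: 29−12=17, 16−3=13, 17−1=16, 24−10=14, 8−7=1, 19−3=16.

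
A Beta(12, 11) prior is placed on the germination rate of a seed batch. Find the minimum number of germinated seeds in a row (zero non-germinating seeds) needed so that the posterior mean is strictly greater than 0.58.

After k germinated seeds and 0 non-germinating seeds the posterior is Beta(12+k, 11), with mean (12+k)/(12+11+k).
Set (12+k)/(23+k) > 0.58 and solve: k > (0.58·23 − 12)/(1 − 0.58) = 3.190.
The smallest integer exceeding 3.190 is 4, and checking k=4: (16)/(27) = 0.5926 > 0.58.

k = 4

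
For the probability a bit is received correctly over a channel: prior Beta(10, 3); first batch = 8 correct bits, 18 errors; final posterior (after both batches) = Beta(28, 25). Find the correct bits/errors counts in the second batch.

10 correct bits and 4 errors

Sequential conjugate updates are equivalent to a single update on the pooled data, so total successes = posterior α − prior α and total failures = posterior β − prior β.
Total across both batches: 28−10=18 correct bits, 25−3=22 errors.
Subtract the first batch: 18−8=10 correct bits and 22−18=4 errors.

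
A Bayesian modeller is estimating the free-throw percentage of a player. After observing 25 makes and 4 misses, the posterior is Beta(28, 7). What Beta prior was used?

Beta(3, 3)

Beta is conjugate to the binomial likelihood: posterior = Beta(α+s, β+f).
Subtract the data counts: 28−25=3, 7−4=3.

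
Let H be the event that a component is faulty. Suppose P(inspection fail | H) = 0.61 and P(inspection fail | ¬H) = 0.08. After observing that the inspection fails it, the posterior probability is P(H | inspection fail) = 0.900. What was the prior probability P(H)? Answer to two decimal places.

In odds form, posterior odds = prior odds × likelihood ratio, so prior odds = posterior odds ÷ LR.
Posterior odds = 0.900/(1−0.900) = 9.0000. LR = 0.61/0.08 = 7.6250.
Prior odds = 9.0000/7.6250 = 1.1803, so P(H) = 1.1803/(1+1.1803) ≈ 0.54.

P(H) = 0.54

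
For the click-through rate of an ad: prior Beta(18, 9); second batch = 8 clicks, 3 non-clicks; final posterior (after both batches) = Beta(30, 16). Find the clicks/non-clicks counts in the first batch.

4 clicks and 4 non-clicks

Sequential conjugate updates are equivalent to a single update on the pooled data, so total successes = posterior α − prior α and total failures = posterior β − prior β.
Total across both batches: 30−18=12 clicks, 16−9=7 non-clicks.
Subtract the second batch: 12−8=4 clicks and 7−3=4 non-clicks.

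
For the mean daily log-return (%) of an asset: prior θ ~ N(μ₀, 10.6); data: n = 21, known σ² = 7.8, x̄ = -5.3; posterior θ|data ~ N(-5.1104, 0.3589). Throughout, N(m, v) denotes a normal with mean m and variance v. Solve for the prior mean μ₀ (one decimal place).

μ₀ = 0.3

With known observation variance, the Normal–Normal posterior has precision τ_n = τ₀ + n/σ² and mean μ_n = (τ₀μ₀ + (n/σ²)x̄)/τ_n.
Here τ₀ = 1/10.6 = 0.094340 and τ_data = 21/7.8 = 2.692308, so τ_n = 2.786648.
Rearranging for μ₀: μ₀ = (μ_n·τ_n − τ_data·x̄)/τ₀ = (-5.1104·2.786648 − 2.692308·-5.3) / 0.094340 = 0.028346/0.094340 ≈ 0.3.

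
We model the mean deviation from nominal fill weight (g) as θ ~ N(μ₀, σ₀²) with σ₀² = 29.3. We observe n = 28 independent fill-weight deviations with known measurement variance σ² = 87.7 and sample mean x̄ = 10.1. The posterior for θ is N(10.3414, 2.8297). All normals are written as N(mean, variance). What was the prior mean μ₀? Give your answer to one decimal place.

μ₀ = 12.6

The posterior mean is a precision-weighted average: μ_n = (τ₀μ₀ + τ_data·x̄)/(τ₀+τ_data), with τ₀=1/σ₀² and τ_data=n/σ².
Here τ₀ = 1/29.3 = 0.034130 and τ_data = 28/87.7 = 0.319270, so τ_n = 0.353400.
Rearranging for μ₀: μ₀ = (μ_n·τ_n − τ_data·x̄)/τ₀ = (10.3414·0.353400 − 0.319270·10.1) / 0.034130 = 0.430024/0.034130 ≈ 12.6.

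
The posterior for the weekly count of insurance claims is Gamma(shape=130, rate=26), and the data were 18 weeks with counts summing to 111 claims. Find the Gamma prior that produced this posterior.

Gamma–Poisson conjugacy: posterior shape = α + Σxᵢ, posterior rate = β + n.
So α = 130 − 111 = 19 and β = 26 − 18 = 8.

Gamma(shape=19, rate=8)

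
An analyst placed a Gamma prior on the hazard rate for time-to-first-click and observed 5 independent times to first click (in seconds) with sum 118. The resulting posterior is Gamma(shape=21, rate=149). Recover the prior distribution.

Gamma(shape=16, rate=31)

Gamma–exponential conjugacy: posterior shape = α + n, posterior rate = β + Σtᵢ.
So α = 21 − 5 = 16 and β = 149 − 118 = 31.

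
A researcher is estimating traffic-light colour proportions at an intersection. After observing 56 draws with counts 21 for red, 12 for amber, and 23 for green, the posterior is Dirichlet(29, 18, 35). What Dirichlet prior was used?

For a Dirichlet(α) prior with multinomial counts c, the posterior is Dirichlet(α + c) componentwise.
Subtract each count from the matching posterior parameter: 29−21=8, 18−12=6, 35−23=12.

Dirichlet(8, 6, 12)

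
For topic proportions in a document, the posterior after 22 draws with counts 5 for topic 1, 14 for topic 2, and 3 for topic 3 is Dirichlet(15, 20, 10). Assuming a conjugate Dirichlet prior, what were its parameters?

For a Dirichlet(α) prior with multinomial counts c, the posterior is Dirichlet(α + c) componentwise.
Subtract each count from the matching posterior parameter: 15−5=10, 20−14=6, 10−3=7.

Dirichlet(10, 6, 7)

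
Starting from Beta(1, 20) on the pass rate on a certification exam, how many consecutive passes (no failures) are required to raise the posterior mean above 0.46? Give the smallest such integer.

After k passes and 0 failures the posterior is Beta(1+k, 20), with mean (1+k)/(1+20+k).
Set (1+k)/(21+k) > 0.46 and solve: k > (0.46·21 − 1)/(1 − 0.46) = 16.037.
The smallest integer exceeding 16.037 is 17.

k = 17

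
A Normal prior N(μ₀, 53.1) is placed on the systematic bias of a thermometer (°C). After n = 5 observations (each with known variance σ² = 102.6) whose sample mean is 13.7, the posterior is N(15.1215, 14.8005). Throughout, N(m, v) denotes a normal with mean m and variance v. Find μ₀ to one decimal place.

With known observation variance, the Normal–Normal posterior has precision τ_n = τ₀ + n/σ² and mean μ_n = (τ₀μ₀ + (n/σ²)x̄)/τ_n.
Here τ₀ = 1/53.1 = 0.018832 and τ_data = 5/102.6 = 0.048733, so τ_n = 0.067565.
Rearranging for μ₀: μ₀ = (μ_n·τ_n − τ_data·x̄)/τ₀ = (15.1215·0.067565 − 0.048733·13.7) / 0.018832 = 0.354042/0.018832 ≈ 18.8.

μ₀ = 18.8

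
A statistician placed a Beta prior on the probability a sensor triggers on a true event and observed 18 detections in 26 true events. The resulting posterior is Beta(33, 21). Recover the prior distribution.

A Beta(a, b) prior with s successes and f failures in binomial data gives a Beta(a+s, b+f) posterior.
So a = 33 − 18 = 15 and b = 21 − 8 = 13.

Beta(15, 13)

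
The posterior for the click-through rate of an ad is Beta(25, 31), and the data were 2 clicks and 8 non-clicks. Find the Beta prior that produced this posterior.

Under Beta–binomial conjugacy the posterior parameters are (a+s, b+f).
Subtract the data counts: 25−2=23, 31−8=23.

Beta(23, 23)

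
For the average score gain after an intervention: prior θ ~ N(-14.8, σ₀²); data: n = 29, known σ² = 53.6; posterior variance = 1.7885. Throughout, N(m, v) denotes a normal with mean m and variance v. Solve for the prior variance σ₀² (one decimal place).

σ₀² = 55.3

For the Normal–Normal model with known σ², precisions add: τ_n = τ₀ + n/σ².
So 1/σ₀² = 1/1.7885 − 29/53.6 = 0.559128 − 0.541045 = 0.018083.
Hence σ₀² = 1/0.018083 ≈ 55.3.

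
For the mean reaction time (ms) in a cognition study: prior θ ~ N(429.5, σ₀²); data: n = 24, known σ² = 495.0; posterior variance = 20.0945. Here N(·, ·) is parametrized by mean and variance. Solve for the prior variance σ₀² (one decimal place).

Posterior precision equals prior precision plus data precision: 1/σ_n² = 1/σ₀² + n/σ².
So 1/σ₀² = 1/20.0945 − 24/495.0 = 0.049765 − 0.048485 = 0.001280.
Hence σ₀² = 1/0.001280 ≈ 781.2.

σ₀² = 781.2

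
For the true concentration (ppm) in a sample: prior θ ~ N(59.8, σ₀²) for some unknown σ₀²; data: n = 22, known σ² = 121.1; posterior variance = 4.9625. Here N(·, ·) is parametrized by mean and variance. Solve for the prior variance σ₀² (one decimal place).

Posterior precision equals prior precision plus data precision: 1/σ_n² = 1/σ₀² + n/σ².
So 1/σ₀² = 1/4.9625 − 22/121.1 = 0.201511 − 0.181668 = 0.019843.
Hence σ₀² = 1/0.019843 ≈ 50.4.

σ₀² = 50.4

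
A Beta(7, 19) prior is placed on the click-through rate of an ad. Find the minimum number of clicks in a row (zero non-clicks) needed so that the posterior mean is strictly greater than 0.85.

After k clicks and 0 non-clicks the posterior is Beta(7+k, 19), with mean (7+k)/(7+19+k).
Set (7+k)/(26+k) > 0.85 and solve: k > (0.85·26 − 7)/(1 − 0.85) = 100.667.
The smallest integer exceeding 100.667 is 101.

k = 101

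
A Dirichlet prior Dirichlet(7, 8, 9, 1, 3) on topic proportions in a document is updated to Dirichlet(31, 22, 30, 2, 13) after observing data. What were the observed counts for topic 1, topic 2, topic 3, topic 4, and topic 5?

For a Dirichlet(α) prior with multinomial counts c, the posterior is Dirichlet(α + c) componentwise.
Counts are posterior − prior componentwise: 31−7=24, 22−8=14, 30−9=21, 2−1=1, 13−3=10.

counts (24, 14, 21, 1, 10)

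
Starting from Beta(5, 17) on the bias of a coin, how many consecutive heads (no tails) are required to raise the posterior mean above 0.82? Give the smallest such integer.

After k heads and 0 tails the posterior is Beta(5+k, 17), with mean (5+k)/(5+17+k).
Set (5+k)/(22+k) > 0.82 and solve: k > (0.82·22 − 5)/(1 − 0.82) = 72.444.
The smallest integer exceeding 72.444 is 73.

k = 73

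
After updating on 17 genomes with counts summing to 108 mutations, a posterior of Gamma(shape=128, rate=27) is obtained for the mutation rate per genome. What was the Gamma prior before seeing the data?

Gamma(shape=20, rate=10)

Gamma–Poisson conjugacy: posterior shape = α + Σxᵢ, posterior rate = β + n.
So α = 128 − 108 = 20 and β = 27 − 17 = 10.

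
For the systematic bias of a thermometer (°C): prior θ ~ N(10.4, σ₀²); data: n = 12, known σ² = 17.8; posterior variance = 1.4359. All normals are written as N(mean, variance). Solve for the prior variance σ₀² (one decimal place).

σ₀² = 44.9

Posterior precision equals prior precision plus data precision: 1/σ_n² = 1/σ₀² + n/σ².
So 1/σ₀² = 1/1.4359 − 12/17.8 = 0.696427 − 0.674157 = 0.022270.
Hence σ₀² = 1/0.022270 ≈ 44.9.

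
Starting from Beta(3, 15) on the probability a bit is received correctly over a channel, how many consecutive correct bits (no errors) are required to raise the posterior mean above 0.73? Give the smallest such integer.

After k correct bits and 0 errors the posterior is Beta(3+k, 15), with mean (3+k)/(3+15+k).
Set (3+k)/(18+k) > 0.73 and solve: k > (0.73·18 − 3)/(1 − 0.73) = 37.556.
The smallest integer exceeding 37.556 is 38, and checking k=38: (41)/(56) = 0.7321 > 0.73.

k = 38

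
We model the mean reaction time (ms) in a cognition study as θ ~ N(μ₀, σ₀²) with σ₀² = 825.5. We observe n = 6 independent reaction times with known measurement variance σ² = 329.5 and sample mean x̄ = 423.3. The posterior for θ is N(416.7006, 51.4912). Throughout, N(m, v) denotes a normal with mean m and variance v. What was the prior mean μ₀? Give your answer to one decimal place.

The posterior mean is a precision-weighted average: μ_n = (τ₀μ₀ + τ_data·x̄)/(τ₀+τ_data), with τ₀=1/σ₀² and τ_data=n/σ².
Here τ₀ = 1/825.5 = 0.001211 and τ_data = 6/329.5 = 0.018209, so τ_n = 0.019420.
Rearranging for μ₀: μ₀ = (μ_n·τ_n − τ_data·x̄)/τ₀ = (416.7006·0.019420 − 0.018209·423.3) / 0.001211 = 0.384456/0.001211 ≈ 317.5.

μ₀ = 317.5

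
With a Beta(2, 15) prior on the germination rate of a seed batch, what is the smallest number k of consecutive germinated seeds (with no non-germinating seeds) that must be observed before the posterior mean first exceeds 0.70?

k = 34

After k germinated seeds and 0 non-germinating seeds the posterior is Beta(2+k, 15), with mean (2+k)/(2+15+k).
Set (2+k)/(17+k) > 0.70 and solve: k > (0.70·17 − 2)/(1 − 0.70) = 33.000.
The smallest integer exceeding 33.000 is 34.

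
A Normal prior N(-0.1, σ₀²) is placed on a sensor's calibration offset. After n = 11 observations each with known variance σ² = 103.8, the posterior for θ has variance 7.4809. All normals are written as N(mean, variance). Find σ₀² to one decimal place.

For the Normal–Normal model with known σ², precisions add: τ_n = τ₀ + n/σ².
So 1/σ₀² = 1/7.4809 − 11/103.8 = 0.133674 − 0.105973 = 0.027701.
Hence σ₀² = 1/0.027701 ≈ 36.1.

σ₀² = 36.1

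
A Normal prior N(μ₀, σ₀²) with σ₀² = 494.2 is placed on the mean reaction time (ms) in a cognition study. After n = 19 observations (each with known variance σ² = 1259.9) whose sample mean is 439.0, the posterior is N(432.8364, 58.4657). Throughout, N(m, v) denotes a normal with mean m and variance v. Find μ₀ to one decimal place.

μ₀ = 386.9

With known observation variance, the Normal–Normal posterior has precision τ_n = τ₀ + n/σ² and mean μ_n = (τ₀μ₀ + (n/σ²)x̄)/τ_n.
Here τ₀ = 1/494.2 = 0.002023 and τ_data = 19/1259.9 = 0.015081, so τ_n = 0.017104.
Rearranging for μ₀: μ₀ = (μ_n·τ_n − τ_data·x̄)/τ₀ = (432.8364·0.017104 − 0.015081·439.0) / 0.002023 = 0.782675/0.002023 ≈ 386.9.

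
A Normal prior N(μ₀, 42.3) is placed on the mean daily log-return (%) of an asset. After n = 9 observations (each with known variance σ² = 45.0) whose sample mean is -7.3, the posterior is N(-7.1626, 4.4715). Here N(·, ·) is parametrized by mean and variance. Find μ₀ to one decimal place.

μ₀ = -6.0

With known observation variance, the Normal–Normal posterior has precision τ_n = τ₀ + n/σ² and mean μ_n = (τ₀μ₀ + (n/σ²)x̄)/τ_n.
Here τ₀ = 1/42.3 = 0.023641 and τ_data = 9/45.0 = 0.200000, so τ_n = 0.223641.
Rearranging for μ₀: μ₀ = (μ_n·τ_n − τ_data·x̄)/τ₀ = (-7.1626·0.223641 − 0.200000·-7.3) / 0.023641 = -0.141851/0.023641 ≈ -6.0.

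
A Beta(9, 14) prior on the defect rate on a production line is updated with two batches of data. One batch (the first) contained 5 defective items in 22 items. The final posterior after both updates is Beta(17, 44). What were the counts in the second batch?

Sequential conjugate updates are equivalent to a single update on the pooled data, so total successes = posterior α − prior α and total failures = posterior β − prior β.
Total across both batches: 17−9=8 defective items, 44−14=30 good items.
Subtract the first batch: 8−5=3 defective items and 30−17=13 good items.

3 defective items and 13 good items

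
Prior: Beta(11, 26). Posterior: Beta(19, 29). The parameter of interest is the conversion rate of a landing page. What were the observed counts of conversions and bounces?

A Beta(a, b) prior with s successes and f failures in binomial data gives a Beta(a+s, b+f) posterior.
Match parameters: s=19−11=8, f=29−26=3.

8 conversions and 3 bounces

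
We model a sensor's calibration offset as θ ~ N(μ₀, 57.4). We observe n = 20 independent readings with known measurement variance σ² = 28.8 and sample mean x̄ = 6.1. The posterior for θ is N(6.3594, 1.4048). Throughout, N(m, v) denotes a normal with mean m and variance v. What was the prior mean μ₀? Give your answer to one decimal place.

With known observation variance, the Normal–Normal posterior has precision τ_n = τ₀ + n/σ² and mean μ_n = (τ₀μ₀ + (n/σ²)x̄)/τ_n.
Here τ₀ = 1/57.4 = 0.017422 and τ_data = 20/28.8 = 0.694444, so τ_n = 0.711866.
Rearranging for μ₀: μ₀ = (μ_n·τ_n − τ_data·x̄)/τ₀ = (6.3594·0.711866 − 0.694444·6.1) / 0.017422 = 0.290932/0.017422 ≈ 16.7.

μ₀ = 16.7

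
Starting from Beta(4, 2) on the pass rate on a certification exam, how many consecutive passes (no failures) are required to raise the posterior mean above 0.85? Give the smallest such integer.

k = 8

After k passes and 0 failures the posterior is Beta(4+k, 2), with mean (4+k)/(4+2+k).
Set (4+k)/(6+k) > 0.85 and solve: k > (0.85·6 − 4)/(1 − 0.85) = 7.333.
The smallest integer exceeding 7.333 is 8.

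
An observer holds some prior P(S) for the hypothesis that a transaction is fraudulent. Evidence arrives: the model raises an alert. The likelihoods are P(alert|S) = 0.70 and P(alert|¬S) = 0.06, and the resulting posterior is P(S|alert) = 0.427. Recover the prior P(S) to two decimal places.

P(S) = 0.06

In odds form, posterior odds = prior odds × likelihood ratio, so prior odds = posterior odds ÷ LR.
Posterior odds = 0.427/(1−0.427) = 0.7452. LR = 0.70/0.06 = 11.6667.
Prior odds = 0.7452/11.6667 = 0.0639, so P(S) = 0.0639/(1+0.0639) ≈ 0.06.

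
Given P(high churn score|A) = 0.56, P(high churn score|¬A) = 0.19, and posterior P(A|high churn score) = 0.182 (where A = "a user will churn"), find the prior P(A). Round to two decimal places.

In odds form, posterior odds = prior odds × likelihood ratio, so prior odds = posterior odds ÷ LR.
Posterior odds = 0.182/(1−0.182) = 0.2225. LR = 0.56/0.19 = 2.9474.
Prior odds = 0.2225/2.9474 = 0.0755, so P(A) = 0.0755/(1+0.0755) ≈ 0.07.

P(A) = 0.07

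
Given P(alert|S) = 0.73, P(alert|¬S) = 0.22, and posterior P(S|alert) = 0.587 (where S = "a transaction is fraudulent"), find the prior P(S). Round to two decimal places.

In odds form, posterior odds = prior odds × likelihood ratio, so prior odds = posterior odds ÷ LR.
Posterior odds = 0.587/(1−0.587) = 1.4213. LR = 0.73/0.22 = 3.3182.
Prior odds = 1.4213/3.3182 = 0.4283, so P(S) = 0.4283/(1+0.4283) ≈ 0.30.

P(S) = 0.30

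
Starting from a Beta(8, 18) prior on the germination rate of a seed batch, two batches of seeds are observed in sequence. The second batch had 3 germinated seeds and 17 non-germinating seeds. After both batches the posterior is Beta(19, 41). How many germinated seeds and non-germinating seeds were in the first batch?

8 germinated seeds and 6 non-germinating seeds

Because Beta–binomial updating is additive in the counts, the combined data contributed (α_post−α_prior, β_post−β_prior) successes and failures.
Total across both batches: 19−8=11 germinated seeds, 41−18=23 non-germinating seeds.
Subtract the second batch: 11−3=8 germinated seeds and 23−17=6 non-germinating seeds.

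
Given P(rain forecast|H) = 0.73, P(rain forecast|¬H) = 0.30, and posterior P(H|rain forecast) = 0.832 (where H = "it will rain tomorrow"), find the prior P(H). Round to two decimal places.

Bayes' rule in odds form gives O(H|E) = O(H)·[P(E|H)/P(E|¬H)], hence O(H) = O(H|E)/LR.
Posterior odds = 0.832/(1−0.832) = 4.9524. LR = 0.73/0.30 = 2.4333.
Prior odds = 4.9524/2.4333 = 2.0353, so P(H) = 2.0353/(1+2.0353) ≈ 0.67.

P(H) = 0.67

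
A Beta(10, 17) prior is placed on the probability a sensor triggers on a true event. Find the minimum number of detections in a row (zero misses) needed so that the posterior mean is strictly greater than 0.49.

k = 7

After k detections and 0 misses the posterior is Beta(10+k, 17), with mean (10+k)/(10+17+k).
Set (10+k)/(27+k) > 0.49 and solve: k > (0.49·27 − 10)/(1 − 0.49) = 6.333.
The smallest integer exceeding 6.333 is 7.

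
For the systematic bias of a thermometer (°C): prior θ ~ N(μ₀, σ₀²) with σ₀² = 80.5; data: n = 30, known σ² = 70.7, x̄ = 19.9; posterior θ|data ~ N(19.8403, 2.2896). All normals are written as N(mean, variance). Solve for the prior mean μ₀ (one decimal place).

μ₀ = 17.8

With known observation variance, the Normal–Normal posterior has precision τ_n = τ₀ + n/σ² and mean μ_n = (τ₀μ₀ + (n/σ²)x̄)/τ_n.
Here τ₀ = 1/80.5 = 0.012422 and τ_data = 30/70.7 = 0.424328, so τ_n = 0.436750.
Rearranging for μ₀: μ₀ = (μ_n·τ_n − τ_data·x̄)/τ₀ = (19.8403·0.436750 − 0.424328·19.9) / 0.012422 = 0.221124/0.012422 ≈ 17.8.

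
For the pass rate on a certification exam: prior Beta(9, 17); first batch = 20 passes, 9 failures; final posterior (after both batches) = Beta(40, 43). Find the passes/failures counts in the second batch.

11 passes and 17 failures

Because Beta–binomial updating is additive in the counts, the combined data contributed (α_post−α_prior, β_post−β_prior) successes and failures.
Total across both batches: 40−9=31 passes, 43−17=26 failures.
Subtract the first batch: 31−20=11 passes and 26−9=17 failures.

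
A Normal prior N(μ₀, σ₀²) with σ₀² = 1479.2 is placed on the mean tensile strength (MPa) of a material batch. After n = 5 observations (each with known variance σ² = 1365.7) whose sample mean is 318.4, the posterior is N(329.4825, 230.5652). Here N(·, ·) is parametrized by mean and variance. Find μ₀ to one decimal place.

The posterior mean is a precision-weighted average: μ_n = (τ₀μ₀ + τ_data·x̄)/(τ₀+τ_data), with τ₀=1/σ₀² and τ_data=n/σ².
Here τ₀ = 1/1479.2 = 0.000676 and τ_data = 5/1365.7 = 0.003661, so τ_n = 0.004337.
Rearranging for μ₀: μ₀ = (μ_n·τ_n − τ_data·x̄)/τ₀ = (329.4825·0.004337 − 0.003661·318.4) / 0.000676 = 0.263303/0.000676 ≈ 389.5.

μ₀ = 389.5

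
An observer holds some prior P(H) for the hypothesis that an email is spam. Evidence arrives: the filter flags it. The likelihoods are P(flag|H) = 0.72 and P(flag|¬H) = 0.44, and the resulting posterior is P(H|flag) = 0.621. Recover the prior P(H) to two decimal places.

P(H) = 0.50

In odds form, posterior odds = prior odds × likelihood ratio, so prior odds = posterior odds ÷ LR.
Posterior odds = 0.621/(1−0.621) = 1.6385. LR = 0.72/0.44 = 1.6364.
Prior odds = 1.6385/1.6364 = 1.0013, so P(H) = 1.0013/(1+1.0013) ≈ 0.50.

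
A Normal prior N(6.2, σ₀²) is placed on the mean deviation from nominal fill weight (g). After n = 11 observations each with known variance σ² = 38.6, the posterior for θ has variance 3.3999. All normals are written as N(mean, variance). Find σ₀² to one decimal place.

Posterior precision equals prior precision plus data precision: 1/σ_n² = 1/σ₀² + n/σ².
So 1/σ₀² = 1/3.3999 − 11/38.6 = 0.294126 − 0.284974 = 0.009152.
Hence σ₀² = 1/0.009152 ≈ 109.3.

σ₀² = 109.3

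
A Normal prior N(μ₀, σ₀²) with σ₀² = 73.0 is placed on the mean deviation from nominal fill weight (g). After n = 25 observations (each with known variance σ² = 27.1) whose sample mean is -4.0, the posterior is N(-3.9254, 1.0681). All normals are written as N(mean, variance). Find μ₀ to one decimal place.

μ₀ = 1.1

With known observation variance, the Normal–Normal posterior has precision τ_n = τ₀ + n/σ² and mean μ_n = (τ₀μ₀ + (n/σ²)x̄)/τ_n.
Here τ₀ = 1/73.0 = 0.013699 and τ_data = 25/27.1 = 0.922509, so τ_n = 0.936208.
Rearranging for μ₀: μ₀ = (μ_n·τ_n − τ_data·x̄)/τ₀ = (-3.9254·0.936208 − 0.922509·-4.0) / 0.013699 = 0.015045/0.013699 ≈ 1.1.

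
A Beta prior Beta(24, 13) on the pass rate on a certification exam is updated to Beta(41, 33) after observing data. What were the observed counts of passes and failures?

17 passes and 20 failures

Beta is conjugate to the binomial likelihood: posterior = Beta(a+s, b+f).
Match parameters: s=41−24=17, f=33−13=20.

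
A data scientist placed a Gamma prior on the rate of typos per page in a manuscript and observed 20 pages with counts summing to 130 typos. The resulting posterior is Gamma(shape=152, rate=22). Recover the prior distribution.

Gamma–Poisson conjugacy: posterior shape = α + Σxᵢ, posterior rate = β + n.
So α = 152 − 130 = 22 and β = 22 − 20 = 2.

Gamma(shape=22, rate=2)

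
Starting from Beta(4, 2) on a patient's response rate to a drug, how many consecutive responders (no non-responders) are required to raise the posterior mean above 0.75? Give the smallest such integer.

After k responders and 0 non-responders the posterior is Beta(4+k, 2), with mean (4+k)/(4+2+k).
Set (4+k)/(6+k) > 0.75 and solve: k > (0.75·6 − 4)/(1 − 0.75) = 2.000.
The smallest integer exceeding 2.000 is 3, and checking k=3: (7)/(9) = 0.7778 > 0.75.

k = 3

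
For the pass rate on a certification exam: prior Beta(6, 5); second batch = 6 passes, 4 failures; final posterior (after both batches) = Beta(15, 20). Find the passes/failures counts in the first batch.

Because Beta–binomial updating is additive in the counts, the combined data contributed (α_post−α_prior, β_post−β_prior) successes and failures.
Total across both batches: 15−6=9 passes, 20−5=15 failures.
Subtract the second batch: 9−6=3 passes and 15−4=11 failures.

3 passes and 11 failures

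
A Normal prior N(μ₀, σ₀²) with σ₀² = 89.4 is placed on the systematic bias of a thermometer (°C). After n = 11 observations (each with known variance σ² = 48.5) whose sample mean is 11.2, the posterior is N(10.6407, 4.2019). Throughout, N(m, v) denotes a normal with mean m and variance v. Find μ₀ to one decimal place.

With known observation variance, the Normal–Normal posterior has precision τ_n = τ₀ + n/σ² and mean μ_n = (τ₀μ₀ + (n/σ²)x̄)/τ_n.
Here τ₀ = 1/89.4 = 0.011186 and τ_data = 11/48.5 = 0.226804, so τ_n = 0.237990.
Rearranging for μ₀: μ₀ = (μ_n·τ_n − τ_data·x̄)/τ₀ = (10.6407·0.237990 − 0.226804·11.2) / 0.011186 = -0.007825/0.011186 ≈ -0.7.

μ₀ = -0.7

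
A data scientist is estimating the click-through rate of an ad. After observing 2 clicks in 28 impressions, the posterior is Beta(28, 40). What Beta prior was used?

Beta(26, 14)

Under Beta–binomial conjugacy the posterior parameters are (α+s, β+f).
Subtract the data counts: 28−2=26, 40−26=14.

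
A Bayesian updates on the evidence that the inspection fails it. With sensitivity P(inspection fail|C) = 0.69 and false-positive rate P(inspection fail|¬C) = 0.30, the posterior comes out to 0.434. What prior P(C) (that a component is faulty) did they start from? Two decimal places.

In odds form, posterior odds = prior odds × likelihood ratio, so prior odds = posterior odds ÷ LR.
Posterior odds = 0.434/(1−0.434) = 0.7668. LR = 0.69/0.30 = 2.3000.
Prior odds = 0.7668/2.3000 = 0.3334, so P(C) = 0.3334/(1+0.3334) ≈ 0.25.

P(C) = 0.25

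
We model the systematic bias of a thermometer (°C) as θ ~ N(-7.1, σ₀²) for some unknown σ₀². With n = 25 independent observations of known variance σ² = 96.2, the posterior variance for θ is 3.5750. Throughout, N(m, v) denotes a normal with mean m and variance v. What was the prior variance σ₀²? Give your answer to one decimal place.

σ₀² = 50.4

For the Normal–Normal model with known σ², precisions add: τ_n = τ₀ + n/σ².
So 1/σ₀² = 1/3.5750 − 25/96.2 = 0.279720 − 0.259875 = 0.019845.
Hence σ₀² = 1/0.019845 ≈ 50.4.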